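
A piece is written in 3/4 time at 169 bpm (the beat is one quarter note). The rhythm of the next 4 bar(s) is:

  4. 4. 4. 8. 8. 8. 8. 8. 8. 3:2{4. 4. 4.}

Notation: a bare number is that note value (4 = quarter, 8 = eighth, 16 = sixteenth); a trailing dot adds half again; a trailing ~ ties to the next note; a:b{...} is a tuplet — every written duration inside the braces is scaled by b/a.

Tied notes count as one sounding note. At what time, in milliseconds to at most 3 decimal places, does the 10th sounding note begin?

note 10 onset = 9b = 3195.266ms

1. 0.0ms @ 0 + 532.544ms (3/2)
2. 532.544ms @ 3/2 + 532.544ms (3/2)
3. 1065.089ms @ 3 + 532.544ms (3/2)
4. 1597.633ms @ 9/2 + 266.272ms (3/4)
5. 1863.905ms @ 21/4 + 266.272ms (3/4)
6. 2130.178ms @ 6 + 266.272ms (3/4)
7. 2396.45ms @ 27/4 + 266.272ms (3/4)
8. 2662.722ms @ 15/2 + 266.272ms (3/4)
9. 2928.994ms @ 33/4 + 266.272ms (3/4)
10. 3195.266ms @ 9 + 355.03ms (1)
11. 3550.296ms @ 10 + 355.03ms (1)
12. 3905.325ms @ 11 + 355.03ms (1)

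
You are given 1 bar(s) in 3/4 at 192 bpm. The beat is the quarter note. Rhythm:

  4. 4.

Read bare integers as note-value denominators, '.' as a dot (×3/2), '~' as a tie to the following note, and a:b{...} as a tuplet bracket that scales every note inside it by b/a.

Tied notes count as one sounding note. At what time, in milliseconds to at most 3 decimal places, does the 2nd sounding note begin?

note 2 onset = 3/2b = 468.75ms

1. 0.0ms @ 0 + 468.75ms (3/2)
2. 468.75ms @ 3/2 + 468.75ms (3/2)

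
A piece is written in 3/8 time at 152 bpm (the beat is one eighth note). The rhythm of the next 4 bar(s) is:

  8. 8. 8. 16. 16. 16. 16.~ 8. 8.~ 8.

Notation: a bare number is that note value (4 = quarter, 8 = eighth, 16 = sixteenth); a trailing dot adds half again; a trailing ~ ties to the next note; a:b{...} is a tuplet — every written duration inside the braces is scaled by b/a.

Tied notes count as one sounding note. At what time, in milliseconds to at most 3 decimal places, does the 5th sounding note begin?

note 5 onset = 21/4b = 2072.368ms

1. 0.0ms @ 0 + 592.105ms (3/2)
2. 592.105ms @ 3/2 + 592.105ms (3/2)
3. 1184.211ms @ 3 + 592.105ms (3/2)
4. 1776.316ms @ 9/2 + 296.053ms (3/4)
5. 2072.368ms @ 21/4 + 296.053ms (3/4)
6. 2368.421ms @ 6 + 296.053ms (3/4)
7. 2664.474ms @ 27/4 + 888.158ms (9/4)
8. 3552.632ms @ 9 + 1184.211ms (3)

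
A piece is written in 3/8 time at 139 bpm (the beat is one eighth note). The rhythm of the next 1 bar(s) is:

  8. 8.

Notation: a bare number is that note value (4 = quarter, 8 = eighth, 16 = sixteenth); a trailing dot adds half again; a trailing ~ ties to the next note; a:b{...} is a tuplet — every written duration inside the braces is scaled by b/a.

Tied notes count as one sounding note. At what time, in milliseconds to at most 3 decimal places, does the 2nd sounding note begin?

note 2 onset = 3/2b = 647.482ms

1. 0.0ms @ 0 + 647.482ms (3/2)
2. 647.482ms @ 3/2 + 647.482ms (3/2)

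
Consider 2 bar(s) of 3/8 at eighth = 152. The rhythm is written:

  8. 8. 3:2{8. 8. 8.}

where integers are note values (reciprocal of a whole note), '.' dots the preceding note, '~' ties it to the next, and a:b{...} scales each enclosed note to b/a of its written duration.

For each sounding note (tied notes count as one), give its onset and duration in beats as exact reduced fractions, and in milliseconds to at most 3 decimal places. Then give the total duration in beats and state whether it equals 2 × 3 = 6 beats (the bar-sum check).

1) 0.0ms=0b +592.105ms=3/2b
2) 592.105ms=3/2b +592.105ms=3/2b
3) 1184.211ms=3b +394.737ms=1b
4) 1578.947ms=4b +394.737ms=1b
5) 1973.684ms=5b +394.737ms=1b
Σ=6b of 6 (152bpm 3/8) — PASS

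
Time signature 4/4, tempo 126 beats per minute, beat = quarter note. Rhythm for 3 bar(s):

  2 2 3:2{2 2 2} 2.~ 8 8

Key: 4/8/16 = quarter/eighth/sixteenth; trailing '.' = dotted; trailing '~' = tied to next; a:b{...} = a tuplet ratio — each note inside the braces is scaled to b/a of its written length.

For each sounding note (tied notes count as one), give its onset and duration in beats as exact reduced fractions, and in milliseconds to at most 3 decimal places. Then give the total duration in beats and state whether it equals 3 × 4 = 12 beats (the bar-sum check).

1) 0.0ms=0b +952.381ms=2b
2) 952.381ms=2b +952.381ms=2b
3) 1904.762ms=4b +634.921ms=4/3b
4) 2539.683ms=16/3b +634.921ms=4/3b
5) 3174.603ms=20/3b +634.921ms=4/3b
6) 3809.524ms=8b +1666.667ms=7/2b
7) 5476.19ms=23/2b +238.095ms=1/2b
Σ=12b of 12 (126bpm 4/4) — PASS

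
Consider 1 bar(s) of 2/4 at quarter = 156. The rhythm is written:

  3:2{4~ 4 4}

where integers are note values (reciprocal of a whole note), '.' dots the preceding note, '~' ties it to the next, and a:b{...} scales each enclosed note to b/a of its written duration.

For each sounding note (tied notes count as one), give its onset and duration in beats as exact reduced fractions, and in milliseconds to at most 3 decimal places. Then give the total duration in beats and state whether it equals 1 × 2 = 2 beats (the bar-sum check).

1) 0.0ms=0b +512.821ms=4/3b
2) 512.821ms=4/3b +256.41ms=2/3b
Σ=2b of 2 (156bpm 2/4) — PASS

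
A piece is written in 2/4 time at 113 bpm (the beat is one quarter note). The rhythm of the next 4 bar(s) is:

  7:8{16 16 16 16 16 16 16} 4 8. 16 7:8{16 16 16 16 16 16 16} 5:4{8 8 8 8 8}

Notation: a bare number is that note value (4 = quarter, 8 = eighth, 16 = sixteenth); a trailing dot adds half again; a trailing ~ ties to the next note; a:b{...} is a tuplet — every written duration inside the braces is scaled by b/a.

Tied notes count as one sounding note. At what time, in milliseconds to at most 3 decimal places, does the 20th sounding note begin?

note 20 onset = 34/5b = 3610.619ms

1. 0.0ms @ 0 + 151.707ms (2/7)
2. 151.707ms @ 2/7 + 151.707ms (2/7)
3. 303.413ms @ 4/7 + 151.707ms (2/7)
4. 455.12ms @ 6/7 + 151.707ms (2/7)
5. 606.827ms @ 8/7 + 151.707ms (2/7)
6. 758.534ms @ 10/7 + 151.707ms (2/7)
7. 910.24ms @ 12/7 + 151.707ms (2/7)
8. 1061.947ms @ 2 + 530.973ms (1)
9. 1592.92ms @ 3 + 398.23ms (3/4)
10. 1991.15ms @ 15/4 + 132.743ms (1/4)
11. 2123.894ms @ 4 + 151.707ms (2/7)
12. 2275.601ms @ 30/7 + 151.707ms (2/7)
13. 2427.307ms @ 32/7 + 151.707ms (2/7)
14. 2579.014ms @ 34/7 + 151.707ms (2/7)
15. 2730.721ms @ 36/7 + 151.707ms (2/7)
16. 2882.427ms @ 38/7 + 151.707ms (2/7)
17. 3034.134ms @ 40/7 + 151.707ms (2/7)
18. 3185.841ms @ 6 + 212.389ms (2/5)
19. 3398.23ms @ 32/5 + 212.389ms (2/5)
20. 3610.619ms @ 34/5 + 212.389ms (2/5)
21. 3823.009ms @ 36/5 + 212.389ms (2/5)
22. 4035.398ms @ 38/5 + 212.389ms (2/5)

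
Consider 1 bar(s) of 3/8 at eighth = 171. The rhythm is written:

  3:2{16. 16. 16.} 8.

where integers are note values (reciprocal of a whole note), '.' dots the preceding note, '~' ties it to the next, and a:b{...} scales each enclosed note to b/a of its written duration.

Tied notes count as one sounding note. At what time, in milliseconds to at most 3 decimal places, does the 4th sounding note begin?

note 4 onset = 3/2b = 526.316ms

1. 0.0ms @ 0 + 175.439ms (1/2)
2. 175.439ms @ 1/2 + 175.439ms (1/2)
3. 350.877ms @ 1 + 175.439ms (1/2)
4. 526.316ms @ 3/2 + 526.316ms (3/2)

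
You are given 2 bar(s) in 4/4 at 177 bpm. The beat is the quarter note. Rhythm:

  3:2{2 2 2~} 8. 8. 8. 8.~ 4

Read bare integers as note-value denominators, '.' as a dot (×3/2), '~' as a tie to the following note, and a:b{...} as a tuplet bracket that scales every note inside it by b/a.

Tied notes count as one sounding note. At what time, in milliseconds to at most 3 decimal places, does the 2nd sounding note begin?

1. 0.0ms @ 0 + 451.977ms (4/3)
2. 451.977ms @ 4/3 + 451.977ms (4/3)
3. 903.955ms @ 8/3 + 706.215ms (25/12)
4. 1610.169ms @ 19/4 + 254.237ms (3/4)
5. 1864.407ms @ 11/2 + 254.237ms (3/4)
6. 2118.644ms @ 25/4 + 593.22ms (7/4)

note 2 onset = 4/3b = 451.977ms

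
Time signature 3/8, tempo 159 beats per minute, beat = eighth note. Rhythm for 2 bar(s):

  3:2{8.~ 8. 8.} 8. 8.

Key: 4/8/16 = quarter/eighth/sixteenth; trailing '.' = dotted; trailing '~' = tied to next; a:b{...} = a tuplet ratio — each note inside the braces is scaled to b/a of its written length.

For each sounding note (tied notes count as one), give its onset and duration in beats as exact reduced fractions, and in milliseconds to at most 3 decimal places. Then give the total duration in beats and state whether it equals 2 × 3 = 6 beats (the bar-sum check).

1) 0.0ms=0b +754.717ms=2b
2) 754.717ms=2b +377.358ms=1b
3) 1132.075ms=3b +566.038ms=3/2b
4) 1698.113ms=9/2b +566.038ms=3/2b
Σ=6b of 6 (159bpm 3/8) — PASS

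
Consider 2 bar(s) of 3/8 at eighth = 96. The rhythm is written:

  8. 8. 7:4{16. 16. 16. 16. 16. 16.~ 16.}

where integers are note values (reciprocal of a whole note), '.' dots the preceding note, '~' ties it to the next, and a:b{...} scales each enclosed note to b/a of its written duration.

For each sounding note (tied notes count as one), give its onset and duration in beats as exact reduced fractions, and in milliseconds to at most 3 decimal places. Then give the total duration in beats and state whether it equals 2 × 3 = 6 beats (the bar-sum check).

1) 0.0ms=0b +937.5ms=3/2b
2) 937.5ms=3/2b +937.5ms=3/2b
3) 1875.0ms=3b +267.857ms=3/7b
4) 2142.857ms=24/7b +267.857ms=3/7b
5) 2410.714ms=27/7b +267.857ms=3/7b
6) 2678.571ms=30/7b +267.857ms=3/7b
7) 2946.429ms=33/7b +267.857ms=3/7b
8) 3214.286ms=36/7b +535.714ms=6/7b
Σ=6b of 6 (96bpm 3/8) — PASS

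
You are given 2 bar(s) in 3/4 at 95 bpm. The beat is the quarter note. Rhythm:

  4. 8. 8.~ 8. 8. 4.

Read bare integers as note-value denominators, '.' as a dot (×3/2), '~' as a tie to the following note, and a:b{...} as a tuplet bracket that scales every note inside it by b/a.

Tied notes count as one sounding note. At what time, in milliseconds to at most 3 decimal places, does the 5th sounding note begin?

note 5 onset = 9/2b = 2842.105ms

1. 0.0ms @ 0 + 947.368ms (3/2)
2. 947.368ms @ 3/2 + 473.684ms (3/4)
3. 1421.053ms @ 9/4 + 947.368ms (3/2)
4. 2368.421ms @ 15/4 + 473.684ms (3/4)
5. 2842.105ms @ 9/2 + 947.368ms (3/2)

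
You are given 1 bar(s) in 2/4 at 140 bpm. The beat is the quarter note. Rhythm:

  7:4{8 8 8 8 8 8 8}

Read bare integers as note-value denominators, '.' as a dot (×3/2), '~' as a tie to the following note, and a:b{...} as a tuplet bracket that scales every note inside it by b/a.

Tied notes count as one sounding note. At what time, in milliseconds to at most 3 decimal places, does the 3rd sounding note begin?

note 3 onset = 4/7b = 244.898ms

1. 0.0ms @ 0 + 122.449ms (2/7)
2. 122.449ms @ 2/7 + 122.449ms (2/7)
3. 244.898ms @ 4/7 + 122.449ms (2/7)
4. 367.347ms @ 6/7 + 122.449ms (2/7)
5. 489.796ms @ 8/7 + 122.449ms (2/7)
6. 612.245ms @ 10/7 + 122.449ms (2/7)
7. 734.694ms @ 12/7 + 122.449ms (2/7)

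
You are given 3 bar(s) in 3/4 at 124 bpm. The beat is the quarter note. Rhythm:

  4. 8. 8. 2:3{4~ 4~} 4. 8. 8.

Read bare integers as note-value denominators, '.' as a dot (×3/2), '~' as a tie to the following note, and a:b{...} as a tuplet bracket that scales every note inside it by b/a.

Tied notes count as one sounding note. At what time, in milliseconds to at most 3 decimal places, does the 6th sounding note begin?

1. 0.0ms @ 0 + 725.806ms (3/2)
2. 725.806ms @ 3/2 + 362.903ms (3/4)
3. 1088.71ms @ 9/4 + 362.903ms (3/4)
4. 1451.613ms @ 3 + 2177.419ms (9/2)
5. 3629.032ms @ 15/2 + 362.903ms (3/4)
6. 3991.935ms @ 33/4 + 362.903ms (3/4)

note 6 onset = 33/4b = 3991.935ms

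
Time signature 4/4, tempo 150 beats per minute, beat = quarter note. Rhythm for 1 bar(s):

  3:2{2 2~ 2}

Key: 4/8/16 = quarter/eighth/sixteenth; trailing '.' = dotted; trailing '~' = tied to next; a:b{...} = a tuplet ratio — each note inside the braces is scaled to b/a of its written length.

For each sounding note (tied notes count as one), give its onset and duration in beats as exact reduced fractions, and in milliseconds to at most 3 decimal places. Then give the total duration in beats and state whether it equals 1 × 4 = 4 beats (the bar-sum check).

1) 0.0ms=0b +533.333ms=4/3b
2) 533.333ms=4/3b +1066.667ms=8/3b
Σ=4b of 4 (150bpm 4/4) — PASS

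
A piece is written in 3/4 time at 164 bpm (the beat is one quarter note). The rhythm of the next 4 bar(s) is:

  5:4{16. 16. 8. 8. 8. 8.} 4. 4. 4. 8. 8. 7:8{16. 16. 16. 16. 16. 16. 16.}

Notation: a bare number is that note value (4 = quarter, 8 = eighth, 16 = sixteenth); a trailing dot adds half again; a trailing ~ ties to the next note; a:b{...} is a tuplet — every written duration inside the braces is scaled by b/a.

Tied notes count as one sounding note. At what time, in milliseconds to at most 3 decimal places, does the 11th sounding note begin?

note 11 onset = 33/4b = 3018.293ms

1. 0.0ms @ 0 + 109.756ms (3/10)
2. 109.756ms @ 3/10 + 109.756ms (3/10)
3. 219.512ms @ 3/5 + 219.512ms (3/5)
4. 439.024ms @ 6/5 + 219.512ms (3/5)
5. 658.537ms @ 9/5 + 219.512ms (3/5)
6. 878.049ms @ 12/5 + 219.512ms (3/5)
7. 1097.561ms @ 3 + 548.78ms (3/2)
8. 1646.341ms @ 9/2 + 548.78ms (3/2)
9. 2195.122ms @ 6 + 548.78ms (3/2)
10. 2743.902ms @ 15/2 + 274.39ms (3/4)
11. 3018.293ms @ 33/4 + 274.39ms (3/4)
12. 3292.683ms @ 9 + 156.794ms (3/7)
13. 3449.477ms @ 66/7 + 156.794ms (3/7)
14. 3606.272ms @ 69/7 + 156.794ms (3/7)
15. 3763.066ms @ 72/7 + 156.794ms (3/7)
16. 3919.861ms @ 75/7 + 156.794ms (3/7)
17. 4076.655ms @ 78/7 + 156.794ms (3/7)
18. 4233.449ms @ 81/7 + 156.794ms (3/7)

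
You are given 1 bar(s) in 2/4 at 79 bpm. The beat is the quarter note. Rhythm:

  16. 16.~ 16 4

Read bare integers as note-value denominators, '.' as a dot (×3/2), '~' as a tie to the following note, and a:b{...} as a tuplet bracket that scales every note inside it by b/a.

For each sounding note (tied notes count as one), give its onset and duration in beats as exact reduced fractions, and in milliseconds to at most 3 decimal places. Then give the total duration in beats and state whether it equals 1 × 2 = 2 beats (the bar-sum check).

1) 0.0ms=0b +284.81ms=3/8b
2) 284.81ms=3/8b +474.684ms=5/8b
3) 759.494ms=1b +759.494ms=1b
Σ=2b of 2 (79bpm 2/4) — PASS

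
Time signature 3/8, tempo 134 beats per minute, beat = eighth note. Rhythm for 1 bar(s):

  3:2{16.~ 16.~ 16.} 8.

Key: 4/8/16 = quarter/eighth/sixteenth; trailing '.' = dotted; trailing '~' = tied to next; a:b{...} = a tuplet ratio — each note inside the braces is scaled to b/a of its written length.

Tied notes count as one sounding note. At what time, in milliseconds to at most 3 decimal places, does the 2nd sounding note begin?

note 2 onset = 3/2b = 671.642ms

1. 0.0ms @ 0 + 671.642ms (3/2)
2. 671.642ms @ 3/2 + 671.642ms (3/2)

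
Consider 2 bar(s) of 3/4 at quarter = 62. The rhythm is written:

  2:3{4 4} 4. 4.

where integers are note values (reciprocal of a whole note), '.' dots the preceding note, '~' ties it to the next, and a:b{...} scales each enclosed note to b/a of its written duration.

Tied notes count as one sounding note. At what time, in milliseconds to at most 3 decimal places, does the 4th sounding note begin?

note 4 onset = 9/2b = 4354.839ms

1. 0.0ms @ 0 + 1451.613ms (3/2)
2. 1451.613ms @ 3/2 + 1451.613ms (3/2)
3. 2903.226ms @ 3 + 1451.613ms (3/2)
4. 4354.839ms @ 9/2 + 1451.613ms (3/2)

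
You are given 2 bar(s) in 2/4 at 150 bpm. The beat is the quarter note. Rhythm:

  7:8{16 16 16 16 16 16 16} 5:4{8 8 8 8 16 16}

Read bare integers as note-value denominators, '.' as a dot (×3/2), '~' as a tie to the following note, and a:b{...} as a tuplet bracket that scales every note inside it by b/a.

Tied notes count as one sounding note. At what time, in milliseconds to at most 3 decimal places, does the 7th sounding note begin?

1. 0.0ms @ 0 + 114.286ms (2/7)
2. 114.286ms @ 2/7 + 114.286ms (2/7)
3. 228.571ms @ 4/7 + 114.286ms (2/7)
4. 342.857ms @ 6/7 + 114.286ms (2/7)
5. 457.143ms @ 8/7 + 114.286ms (2/7)
6. 571.429ms @ 10/7 + 114.286ms (2/7)
7. 685.714ms @ 12/7 + 114.286ms (2/7)
8. 800.0ms @ 2 + 160.0ms (2/5)
9. 960.0ms @ 12/5 + 160.0ms (2/5)
10. 1120.0ms @ 14/5 + 160.0ms (2/5)
11. 1280.0ms @ 16/5 + 160.0ms (2/5)
12. 1440.0ms @ 18/5 + 80.0ms (1/5)
13. 1520.0ms @ 19/5 + 80.0ms (1/5)

note 7 onset = 12/7b = 685.714ms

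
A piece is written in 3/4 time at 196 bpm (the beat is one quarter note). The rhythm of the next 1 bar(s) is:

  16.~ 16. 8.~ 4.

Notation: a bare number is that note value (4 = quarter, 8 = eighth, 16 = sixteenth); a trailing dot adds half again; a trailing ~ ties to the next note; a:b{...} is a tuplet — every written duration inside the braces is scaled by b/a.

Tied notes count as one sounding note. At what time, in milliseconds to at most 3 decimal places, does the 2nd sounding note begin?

note 2 onset = 3/4b = 229.592ms

1. 0.0ms @ 0 + 229.592ms (3/4)
2. 229.592ms @ 3/4 + 688.776ms (9/4)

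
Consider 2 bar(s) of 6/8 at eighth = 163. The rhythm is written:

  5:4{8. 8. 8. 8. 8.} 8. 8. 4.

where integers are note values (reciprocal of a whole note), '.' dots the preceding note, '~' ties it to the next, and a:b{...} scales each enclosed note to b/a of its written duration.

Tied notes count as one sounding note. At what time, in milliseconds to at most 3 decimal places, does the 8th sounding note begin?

note 8 onset = 9b = 3312.883ms

1. 0.0ms @ 0 + 441.718ms (6/5)
2. 441.718ms @ 6/5 + 441.718ms (6/5)
3. 883.436ms @ 12/5 + 441.718ms (6/5)
4. 1325.153ms @ 18/5 + 441.718ms (6/5)
5. 1766.871ms @ 24/5 + 441.718ms (6/5)
6. 2208.589ms @ 6 + 552.147ms (3/2)
7. 2760.736ms @ 15/2 + 552.147ms (3/2)
8. 3312.883ms @ 9 + 1104.294ms (3)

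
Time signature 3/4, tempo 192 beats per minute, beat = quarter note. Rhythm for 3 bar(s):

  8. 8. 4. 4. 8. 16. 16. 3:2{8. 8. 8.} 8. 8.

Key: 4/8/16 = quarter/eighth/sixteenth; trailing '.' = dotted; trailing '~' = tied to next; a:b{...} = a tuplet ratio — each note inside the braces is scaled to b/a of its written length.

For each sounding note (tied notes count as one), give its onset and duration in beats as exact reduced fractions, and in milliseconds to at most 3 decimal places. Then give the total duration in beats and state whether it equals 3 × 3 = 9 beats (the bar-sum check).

1) 0.0ms=0b +234.375ms=3/4b
2) 234.375ms=3/4b +234.375ms=3/4b
3) 468.75ms=3/2b +468.75ms=3/2b
4) 937.5ms=3b +468.75ms=3/2b
5) 1406.25ms=9/2b +234.375ms=3/4b
6) 1640.625ms=21/4b +117.188ms=3/8b
7) 1757.812ms=45/8b +117.188ms=3/8b
8) 1875.0ms=6b +156.25ms=1/2b
9) 2031.25ms=13/2b +156.25ms=1/2b
10) 2187.5ms=7b +156.25ms=1/2b
11) 2343.75ms=15/2b +234.375ms=3/4b
12) 2578.125ms=33/4b +234.375ms=3/4b
Σ=9b of 9 (192bpm 3/4) — PASS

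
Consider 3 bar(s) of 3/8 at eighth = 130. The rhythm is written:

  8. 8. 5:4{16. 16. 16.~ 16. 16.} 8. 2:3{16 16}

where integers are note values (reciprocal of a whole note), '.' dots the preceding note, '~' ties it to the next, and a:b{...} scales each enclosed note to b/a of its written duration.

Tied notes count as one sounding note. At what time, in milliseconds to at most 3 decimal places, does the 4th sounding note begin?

1. 0.0ms @ 0 + 692.308ms (3/2)
2. 692.308ms @ 3/2 + 692.308ms (3/2)
3. 1384.615ms @ 3 + 276.923ms (3/5)
4. 1661.538ms @ 18/5 + 276.923ms (3/5)
5. 1938.462ms @ 21/5 + 553.846ms (6/5)
6. 2492.308ms @ 27/5 + 276.923ms (3/5)
7. 2769.231ms @ 6 + 692.308ms (3/2)
8. 3461.538ms @ 15/2 + 346.154ms (3/4)
9. 3807.692ms @ 33/4 + 346.154ms (3/4)

note 4 onset = 18/5b = 1661.538ms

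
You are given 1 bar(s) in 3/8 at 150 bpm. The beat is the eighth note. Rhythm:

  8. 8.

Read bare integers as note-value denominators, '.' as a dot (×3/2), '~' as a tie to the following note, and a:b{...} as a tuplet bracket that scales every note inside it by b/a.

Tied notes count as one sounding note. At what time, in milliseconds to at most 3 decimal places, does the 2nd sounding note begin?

1. 0.0ms @ 0 + 600.0ms (3/2)
2. 600.0ms @ 3/2 + 600.0ms (3/2)

note 2 onset = 3/2b = 600.0ms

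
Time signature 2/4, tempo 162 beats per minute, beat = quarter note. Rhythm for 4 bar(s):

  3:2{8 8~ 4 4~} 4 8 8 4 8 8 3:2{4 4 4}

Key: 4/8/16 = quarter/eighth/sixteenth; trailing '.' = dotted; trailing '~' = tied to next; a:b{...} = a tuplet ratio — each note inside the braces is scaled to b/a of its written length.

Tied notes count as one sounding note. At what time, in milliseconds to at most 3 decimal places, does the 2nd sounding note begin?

note 2 onset = 1/3b = 123.457ms

1. 0.0ms @ 0 + 123.457ms (1/3)
2. 123.457ms @ 1/3 + 370.37ms (1)
3. 493.827ms @ 4/3 + 617.284ms (5/3)
4. 1111.111ms @ 3 + 185.185ms (1/2)
5. 1296.296ms @ 7/2 + 185.185ms (1/2)
6. 1481.481ms @ 4 + 370.37ms (1)
7. 1851.852ms @ 5 + 185.185ms (1/2)
8. 2037.037ms @ 11/2 + 185.185ms (1/2)
9. 2222.222ms @ 6 + 246.914ms (2/3)
10. 2469.136ms @ 20/3 + 246.914ms (2/3)
11. 2716.049ms @ 22/3 + 246.914ms (2/3)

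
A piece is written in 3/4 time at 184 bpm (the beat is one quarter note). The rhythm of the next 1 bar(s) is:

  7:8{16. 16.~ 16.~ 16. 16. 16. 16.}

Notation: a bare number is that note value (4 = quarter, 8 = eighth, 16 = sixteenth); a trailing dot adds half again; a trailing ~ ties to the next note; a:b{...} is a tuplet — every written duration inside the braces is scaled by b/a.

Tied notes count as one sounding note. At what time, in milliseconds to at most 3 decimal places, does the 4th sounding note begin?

note 4 onset = 15/7b = 698.758ms

1. 0.0ms @ 0 + 139.752ms (3/7)
2. 139.752ms @ 3/7 + 419.255ms (9/7)
3. 559.006ms @ 12/7 + 139.752ms (3/7)
4. 698.758ms @ 15/7 + 139.752ms (3/7)
5. 838.509ms @ 18/7 + 139.752ms (3/7)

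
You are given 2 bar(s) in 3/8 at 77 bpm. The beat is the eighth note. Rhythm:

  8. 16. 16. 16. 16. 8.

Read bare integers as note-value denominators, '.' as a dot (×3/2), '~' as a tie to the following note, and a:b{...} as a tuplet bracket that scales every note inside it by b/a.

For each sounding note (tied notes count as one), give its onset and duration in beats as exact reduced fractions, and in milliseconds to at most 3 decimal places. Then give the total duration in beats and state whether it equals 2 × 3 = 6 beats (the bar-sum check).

1) 0.0ms=0b +1168.831ms=3/2b
2) 1168.831ms=3/2b +584.416ms=3/4b
3) 1753.247ms=9/4b +584.416ms=3/4b
4) 2337.662ms=3b +584.416ms=3/4b
5) 2922.078ms=15/4b +584.416ms=3/4b
6) 3506.494ms=9/2b +1168.831ms=3/2b
Σ=6b of 6 (77bpm 3/8) — PASS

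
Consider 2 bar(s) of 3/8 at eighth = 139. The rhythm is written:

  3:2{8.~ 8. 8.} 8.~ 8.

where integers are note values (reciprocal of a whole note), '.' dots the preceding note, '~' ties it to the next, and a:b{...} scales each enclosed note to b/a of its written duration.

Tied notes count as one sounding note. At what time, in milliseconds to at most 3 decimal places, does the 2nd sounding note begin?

note 2 onset = 2b = 863.309ms

1. 0.0ms @ 0 + 863.309ms (2)
2. 863.309ms @ 2 + 431.655ms (1)
3. 1294.964ms @ 3 + 1294.964ms (3)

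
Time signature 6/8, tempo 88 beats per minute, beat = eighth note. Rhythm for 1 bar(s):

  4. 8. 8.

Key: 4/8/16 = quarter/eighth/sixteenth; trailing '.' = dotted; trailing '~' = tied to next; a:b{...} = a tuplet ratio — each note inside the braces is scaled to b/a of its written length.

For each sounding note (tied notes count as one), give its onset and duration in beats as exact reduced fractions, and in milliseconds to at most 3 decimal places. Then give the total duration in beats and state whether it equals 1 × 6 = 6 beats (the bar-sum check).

1) 0.0ms=0b +2045.455ms=3b
2) 2045.455ms=3b +1022.727ms=3/2b
3) 3068.182ms=9/2b +1022.727ms=3/2b
Σ=6b of 6 (88bpm 6/8) — PASS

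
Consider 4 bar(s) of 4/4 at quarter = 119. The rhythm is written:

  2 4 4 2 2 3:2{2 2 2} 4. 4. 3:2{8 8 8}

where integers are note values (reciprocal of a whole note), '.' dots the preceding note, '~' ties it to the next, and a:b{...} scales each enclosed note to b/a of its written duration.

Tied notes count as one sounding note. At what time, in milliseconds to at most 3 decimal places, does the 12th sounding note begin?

1. 0.0ms @ 0 + 1008.403ms (2)
2. 1008.403ms @ 2 + 504.202ms (1)
3. 1512.605ms @ 3 + 504.202ms (1)
4. 2016.807ms @ 4 + 1008.403ms (2)
5. 3025.21ms @ 6 + 1008.403ms (2)
6. 4033.613ms @ 8 + 672.269ms (4/3)
7. 4705.882ms @ 28/3 + 672.269ms (4/3)
8. 5378.151ms @ 32/3 + 672.269ms (4/3)
9. 6050.42ms @ 12 + 756.303ms (3/2)
10. 6806.723ms @ 27/2 + 756.303ms (3/2)
11. 7563.025ms @ 15 + 168.067ms (1/3)
12. 7731.092ms @ 46/3 + 168.067ms (1/3)
13. 7899.16ms @ 47/3 + 168.067ms (1/3)

note 12 onset = 46/3b = 7731.092ms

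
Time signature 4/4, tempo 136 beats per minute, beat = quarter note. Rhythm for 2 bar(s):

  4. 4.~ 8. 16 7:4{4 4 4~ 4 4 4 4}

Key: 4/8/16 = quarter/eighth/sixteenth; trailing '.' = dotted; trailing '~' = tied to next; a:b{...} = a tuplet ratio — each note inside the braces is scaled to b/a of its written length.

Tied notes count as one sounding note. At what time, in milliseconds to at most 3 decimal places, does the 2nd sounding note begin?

1. 0.0ms @ 0 + 661.765ms (3/2)
2. 661.765ms @ 3/2 + 992.647ms (9/4)
3. 1654.412ms @ 15/4 + 110.294ms (1/4)
4. 1764.706ms @ 4 + 252.101ms (4/7)
5. 2016.807ms @ 32/7 + 252.101ms (4/7)
6. 2268.908ms @ 36/7 + 504.202ms (8/7)
7. 2773.109ms @ 44/7 + 252.101ms (4/7)
8. 3025.21ms @ 48/7 + 252.101ms (4/7)
9. 3277.311ms @ 52/7 + 252.101ms (4/7)

note 2 onset = 3/2b = 661.765ms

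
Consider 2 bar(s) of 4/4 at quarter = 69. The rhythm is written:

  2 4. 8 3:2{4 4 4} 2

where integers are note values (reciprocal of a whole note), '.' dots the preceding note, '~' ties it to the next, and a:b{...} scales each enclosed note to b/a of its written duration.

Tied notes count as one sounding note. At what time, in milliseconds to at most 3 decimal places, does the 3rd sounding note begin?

1. 0.0ms @ 0 + 1739.13ms (2)
2. 1739.13ms @ 2 + 1304.348ms (3/2)
3. 3043.478ms @ 7/2 + 434.783ms (1/2)
4. 3478.261ms @ 4 + 579.71ms (2/3)
5. 4057.971ms @ 14/3 + 579.71ms (2/3)
6. 4637.681ms @ 16/3 + 579.71ms (2/3)
7. 5217.391ms @ 6 + 1739.13ms (2)

note 3 onset = 7/2b = 3043.478ms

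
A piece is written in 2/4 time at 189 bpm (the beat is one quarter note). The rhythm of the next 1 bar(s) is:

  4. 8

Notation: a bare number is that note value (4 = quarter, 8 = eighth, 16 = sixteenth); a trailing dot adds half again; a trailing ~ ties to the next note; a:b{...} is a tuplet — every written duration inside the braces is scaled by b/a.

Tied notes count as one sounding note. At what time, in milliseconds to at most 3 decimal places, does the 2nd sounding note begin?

note 2 onset = 3/2b = 476.19ms

1. 0.0ms @ 0 + 476.19ms (3/2)
2. 476.19ms @ 3/2 + 158.73ms (1/2)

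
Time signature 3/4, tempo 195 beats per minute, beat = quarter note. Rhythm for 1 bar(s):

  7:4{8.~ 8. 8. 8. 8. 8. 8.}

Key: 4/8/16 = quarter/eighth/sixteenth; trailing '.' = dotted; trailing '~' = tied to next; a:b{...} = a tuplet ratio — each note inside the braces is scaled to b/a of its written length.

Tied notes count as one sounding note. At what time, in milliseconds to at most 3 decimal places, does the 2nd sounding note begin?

1. 0.0ms @ 0 + 263.736ms (6/7)
2. 263.736ms @ 6/7 + 131.868ms (3/7)
3. 395.604ms @ 9/7 + 131.868ms (3/7)
4. 527.473ms @ 12/7 + 131.868ms (3/7)
5. 659.341ms @ 15/7 + 131.868ms (3/7)
6. 791.209ms @ 18/7 + 131.868ms (3/7)

note 2 onset = 6/7b = 263.736ms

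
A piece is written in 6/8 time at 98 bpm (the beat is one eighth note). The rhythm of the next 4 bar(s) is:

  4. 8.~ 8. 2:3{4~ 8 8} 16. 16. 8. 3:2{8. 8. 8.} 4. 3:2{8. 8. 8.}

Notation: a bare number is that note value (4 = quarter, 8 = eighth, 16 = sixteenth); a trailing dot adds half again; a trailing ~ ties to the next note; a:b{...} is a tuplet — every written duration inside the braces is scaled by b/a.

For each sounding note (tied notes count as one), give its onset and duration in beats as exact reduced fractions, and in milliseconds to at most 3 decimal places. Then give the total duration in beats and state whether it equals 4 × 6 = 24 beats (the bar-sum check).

1) 0.0ms=0b +1836.735ms=3b
2) 1836.735ms=3b +1836.735ms=3b
3) 3673.469ms=6b +2755.102ms=9/2b
4) 6428.571ms=21/2b +918.367ms=3/2b
5) 7346.939ms=12b +459.184ms=3/4b
6) 7806.122ms=51/4b +459.184ms=3/4b
7) 8265.306ms=27/2b +918.367ms=3/2b
8) 9183.673ms=15b +612.245ms=1b
9) 9795.918ms=16b +612.245ms=1b
10) 10408.163ms=17b +612.245ms=1b
11) 11020.408ms=18b +1836.735ms=3b
12) 12857.143ms=21b +612.245ms=1b
13) 13469.388ms=22b +612.245ms=1b
14) 14081.633ms=23b +612.245ms=1b
Σ=24b of 24 (98bpm 6/8) — PASS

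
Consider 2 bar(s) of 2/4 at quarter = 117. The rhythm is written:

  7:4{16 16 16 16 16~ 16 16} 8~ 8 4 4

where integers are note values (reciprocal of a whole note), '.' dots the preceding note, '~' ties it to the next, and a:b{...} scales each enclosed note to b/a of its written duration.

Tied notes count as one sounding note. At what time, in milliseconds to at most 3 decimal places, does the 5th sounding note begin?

1. 0.0ms @ 0 + 73.26ms (1/7)
2. 73.26ms @ 1/7 + 73.26ms (1/7)
3. 146.52ms @ 2/7 + 73.26ms (1/7)
4. 219.78ms @ 3/7 + 73.26ms (1/7)
5. 293.04ms @ 4/7 + 146.52ms (2/7)
6. 439.56ms @ 6/7 + 73.26ms (1/7)
7. 512.821ms @ 1 + 512.821ms (1)
8. 1025.641ms @ 2 + 512.821ms (1)
9. 1538.462ms @ 3 + 512.821ms (1)

note 5 onset = 4/7b = 293.04ms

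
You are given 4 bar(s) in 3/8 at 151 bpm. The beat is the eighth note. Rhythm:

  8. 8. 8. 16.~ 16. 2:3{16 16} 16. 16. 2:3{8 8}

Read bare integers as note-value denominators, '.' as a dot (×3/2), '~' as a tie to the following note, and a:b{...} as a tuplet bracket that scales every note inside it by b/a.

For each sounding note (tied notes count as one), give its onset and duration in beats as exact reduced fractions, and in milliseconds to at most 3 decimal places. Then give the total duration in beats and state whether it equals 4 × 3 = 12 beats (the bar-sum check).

1) 0.0ms=0b +596.026ms=3/2b
2) 596.026ms=3/2b +596.026ms=3/2b
3) 1192.053ms=3b +596.026ms=3/2b
4) 1788.079ms=9/2b +596.026ms=3/2b
5) 2384.106ms=6b +298.013ms=3/4b
6) 2682.119ms=27/4b +298.013ms=3/4b
7) 2980.132ms=15/2b +298.013ms=3/4b
8) 3278.146ms=33/4b +298.013ms=3/4b
9) 3576.159ms=9b +596.026ms=3/2b
10) 4172.185ms=21/2b +596.026ms=3/2b
Σ=12b of 12 (151bpm 3/8) — PASS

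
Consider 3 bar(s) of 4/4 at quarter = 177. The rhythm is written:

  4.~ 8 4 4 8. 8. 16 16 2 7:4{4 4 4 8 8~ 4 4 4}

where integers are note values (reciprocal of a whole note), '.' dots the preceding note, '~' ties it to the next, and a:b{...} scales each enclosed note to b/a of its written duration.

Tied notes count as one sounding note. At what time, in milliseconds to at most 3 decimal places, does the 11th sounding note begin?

1. 0.0ms @ 0 + 677.966ms (2)
2. 677.966ms @ 2 + 338.983ms (1)
3. 1016.949ms @ 3 + 338.983ms (1)
4. 1355.932ms @ 4 + 254.237ms (3/4)
5. 1610.169ms @ 19/4 + 254.237ms (3/4)
6. 1864.407ms @ 11/2 + 84.746ms (1/4)
7. 1949.153ms @ 23/4 + 84.746ms (1/4)
8. 2033.898ms @ 6 + 677.966ms (2)
9. 2711.864ms @ 8 + 193.705ms (4/7)
10. 2905.569ms @ 60/7 + 193.705ms (4/7)
11. 3099.274ms @ 64/7 + 193.705ms (4/7)
12. 3292.978ms @ 68/7 + 96.852ms (2/7)
13. 3389.831ms @ 10 + 290.557ms (6/7)
14. 3680.387ms @ 76/7 + 193.705ms (4/7)
15. 3874.092ms @ 80/7 + 193.705ms (4/7)

note 11 onset = 64/7b = 3099.274ms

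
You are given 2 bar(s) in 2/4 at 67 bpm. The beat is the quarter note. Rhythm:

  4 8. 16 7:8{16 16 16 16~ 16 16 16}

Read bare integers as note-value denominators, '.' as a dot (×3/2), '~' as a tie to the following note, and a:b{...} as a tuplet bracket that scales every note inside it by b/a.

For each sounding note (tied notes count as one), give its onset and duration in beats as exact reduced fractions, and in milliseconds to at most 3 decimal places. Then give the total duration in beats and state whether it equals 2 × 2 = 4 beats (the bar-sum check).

1) 0.0ms=0b +895.522ms=1b
2) 895.522ms=1b +671.642ms=3/4b
3) 1567.164ms=7/4b +223.881ms=1/4b
4) 1791.045ms=2b +255.864ms=2/7b
5) 2046.908ms=16/7b +255.864ms=2/7b
6) 2302.772ms=18/7b +255.864ms=2/7b
7) 2558.635ms=20/7b +511.727ms=4/7b
8) 3070.362ms=24/7b +255.864ms=2/7b
9) 3326.226ms=26/7b +255.864ms=2/7b
Σ=4b of 4 (67bpm 2/4) — PASS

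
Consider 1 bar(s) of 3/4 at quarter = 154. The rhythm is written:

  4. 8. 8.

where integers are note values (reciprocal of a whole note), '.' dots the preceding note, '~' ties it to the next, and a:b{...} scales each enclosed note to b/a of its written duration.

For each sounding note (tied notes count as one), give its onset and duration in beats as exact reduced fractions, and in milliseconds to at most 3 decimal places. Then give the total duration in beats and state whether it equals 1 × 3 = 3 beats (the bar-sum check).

1) 0.0ms=0b +584.416ms=3/2b
2) 584.416ms=3/2b +292.208ms=3/4b
3) 876.623ms=9/4b +292.208ms=3/4b
Σ=3b of 3 (154bpm 3/4) — PASS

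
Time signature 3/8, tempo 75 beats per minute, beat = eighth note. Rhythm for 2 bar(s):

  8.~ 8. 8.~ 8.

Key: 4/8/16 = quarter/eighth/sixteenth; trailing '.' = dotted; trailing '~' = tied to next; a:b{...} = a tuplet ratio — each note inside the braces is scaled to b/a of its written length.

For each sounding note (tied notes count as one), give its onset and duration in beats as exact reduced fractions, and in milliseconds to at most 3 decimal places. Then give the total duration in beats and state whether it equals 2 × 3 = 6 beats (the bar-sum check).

1) 0.0ms=0b +2400.0ms=3b
2) 2400.0ms=3b +2400.0ms=3b
Σ=6b of 6 (75bpm 3/8) — PASS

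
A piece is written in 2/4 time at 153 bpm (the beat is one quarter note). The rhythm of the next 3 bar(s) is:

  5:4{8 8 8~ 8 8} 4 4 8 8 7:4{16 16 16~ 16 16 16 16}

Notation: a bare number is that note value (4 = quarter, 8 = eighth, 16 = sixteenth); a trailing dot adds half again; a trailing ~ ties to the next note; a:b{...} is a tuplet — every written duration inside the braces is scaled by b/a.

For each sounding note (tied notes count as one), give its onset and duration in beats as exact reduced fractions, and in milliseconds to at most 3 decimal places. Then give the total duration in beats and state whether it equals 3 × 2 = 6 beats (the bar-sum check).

1) 0.0ms=0b +156.863ms=2/5b
2) 156.863ms=2/5b +156.863ms=2/5b
3) 313.725ms=4/5b +313.725ms=4/5b
4) 627.451ms=8/5b +156.863ms=2/5b
5) 784.314ms=2b +392.157ms=1b
6) 1176.471ms=3b +392.157ms=1b
7) 1568.627ms=4b +196.078ms=1/2b
8) 1764.706ms=9/2b +196.078ms=1/2b
9) 1960.784ms=5b +56.022ms=1/7b
10) 2016.807ms=36/7b +56.022ms=1/7b
11) 2072.829ms=37/7b +112.045ms=2/7b
12) 2184.874ms=39/7b +56.022ms=1/7b
13) 2240.896ms=40/7b +56.022ms=1/7b
14) 2296.919ms=41/7b +56.022ms=1/7b
Σ=6b of 6 (153bpm 2/4) — PASS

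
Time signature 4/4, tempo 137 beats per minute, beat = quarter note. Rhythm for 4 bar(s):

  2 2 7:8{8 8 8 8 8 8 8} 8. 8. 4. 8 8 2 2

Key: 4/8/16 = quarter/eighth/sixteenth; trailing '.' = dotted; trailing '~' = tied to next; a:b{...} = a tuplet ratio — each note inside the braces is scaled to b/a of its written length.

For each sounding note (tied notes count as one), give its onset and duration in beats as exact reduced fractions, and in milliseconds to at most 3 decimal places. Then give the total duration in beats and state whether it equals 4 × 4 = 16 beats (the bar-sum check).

1) 0.0ms=0b +875.912ms=2b
2) 875.912ms=2b +875.912ms=2b
3) 1751.825ms=4b +250.261ms=4/7b
4) 2002.086ms=32/7b +250.261ms=4/7b
5) 2252.346ms=36/7b +250.261ms=4/7b
6) 2502.607ms=40/7b +250.261ms=4/7b
7) 2752.868ms=44/7b +250.261ms=4/7b
8) 3003.128ms=48/7b +250.261ms=4/7b
9) 3253.389ms=52/7b +250.261ms=4/7b
10) 3503.65ms=8b +328.467ms=3/4b
11) 3832.117ms=35/4b +328.467ms=3/4b
12) 4160.584ms=19/2b +656.934ms=3/2b
13) 4817.518ms=11b +218.978ms=1/2b
14) 5036.496ms=23/2b +218.978ms=1/2b
15) 5255.474ms=12b +875.912ms=2b
16) 6131.387ms=14b +875.912ms=2b
Σ=16b of 16 (137bpm 4/4) — PASS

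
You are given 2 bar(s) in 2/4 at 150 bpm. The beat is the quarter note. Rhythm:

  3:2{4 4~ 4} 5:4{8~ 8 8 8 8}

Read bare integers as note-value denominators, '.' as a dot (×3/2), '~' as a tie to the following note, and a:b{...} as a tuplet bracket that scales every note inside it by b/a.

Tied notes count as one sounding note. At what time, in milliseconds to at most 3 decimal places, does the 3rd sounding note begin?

1. 0.0ms @ 0 + 266.667ms (2/3)
2. 266.667ms @ 2/3 + 533.333ms (4/3)
3. 800.0ms @ 2 + 320.0ms (4/5)
4. 1120.0ms @ 14/5 + 160.0ms (2/5)
5. 1280.0ms @ 16/5 + 160.0ms (2/5)
6. 1440.0ms @ 18/5 + 160.0ms (2/5)

note 3 onset = 2b = 800.0ms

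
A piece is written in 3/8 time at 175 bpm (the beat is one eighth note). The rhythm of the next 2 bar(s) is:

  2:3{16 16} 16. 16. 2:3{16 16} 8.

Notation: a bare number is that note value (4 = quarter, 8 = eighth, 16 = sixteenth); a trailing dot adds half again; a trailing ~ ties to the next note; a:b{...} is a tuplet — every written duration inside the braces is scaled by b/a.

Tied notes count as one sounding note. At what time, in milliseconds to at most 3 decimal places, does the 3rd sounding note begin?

note 3 onset = 3/2b = 514.286ms

1. 0.0ms @ 0 + 257.143ms (3/4)
2. 257.143ms @ 3/4 + 257.143ms (3/4)
3. 514.286ms @ 3/2 + 257.143ms (3/4)
4. 771.429ms @ 9/4 + 257.143ms (3/4)
5. 1028.571ms @ 3 + 257.143ms (3/4)
6. 1285.714ms @ 15/4 + 257.143ms (3/4)
7. 1542.857ms @ 9/2 + 514.286ms (3/2)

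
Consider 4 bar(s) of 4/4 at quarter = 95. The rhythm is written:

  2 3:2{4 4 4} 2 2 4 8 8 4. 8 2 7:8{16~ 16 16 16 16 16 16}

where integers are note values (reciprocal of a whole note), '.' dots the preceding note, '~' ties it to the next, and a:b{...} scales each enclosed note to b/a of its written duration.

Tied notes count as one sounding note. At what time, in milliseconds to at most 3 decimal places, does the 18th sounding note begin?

note 18 onset = 110/7b = 9924.812ms

1. 0.0ms @ 0 + 1263.158ms (2)
2. 1263.158ms @ 2 + 421.053ms (2/3)
3. 1684.211ms @ 8/3 + 421.053ms (2/3)
4. 2105.263ms @ 10/3 + 421.053ms (2/3)
5. 2526.316ms @ 4 + 1263.158ms (2)
6. 3789.474ms @ 6 + 1263.158ms (2)
7. 5052.632ms @ 8 + 631.579ms (1)
8. 5684.211ms @ 9 + 315.789ms (1/2)
9. 6000.0ms @ 19/2 + 315.789ms (1/2)
10. 6315.789ms @ 10 + 947.368ms (3/2)
11. 7263.158ms @ 23/2 + 315.789ms (1/2)
12. 7578.947ms @ 12 + 1263.158ms (2)
13. 8842.105ms @ 14 + 360.902ms (4/7)
14. 9203.008ms @ 102/7 + 180.451ms (2/7)
15. 9383.459ms @ 104/7 + 180.451ms (2/7)
16. 9563.91ms @ 106/7 + 180.451ms (2/7)
17. 9744.361ms @ 108/7 + 180.451ms (2/7)
18. 9924.812ms @ 110/7 + 180.451ms (2/7)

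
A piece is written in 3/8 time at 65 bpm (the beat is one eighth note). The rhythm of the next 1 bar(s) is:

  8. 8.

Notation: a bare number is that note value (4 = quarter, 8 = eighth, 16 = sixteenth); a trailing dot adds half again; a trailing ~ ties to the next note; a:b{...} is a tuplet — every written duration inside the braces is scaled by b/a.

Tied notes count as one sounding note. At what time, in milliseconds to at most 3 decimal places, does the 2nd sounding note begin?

1. 0.0ms @ 0 + 1384.615ms (3/2)
2. 1384.615ms @ 3/2 + 1384.615ms (3/2)

note 2 onset = 3/2b = 1384.615ms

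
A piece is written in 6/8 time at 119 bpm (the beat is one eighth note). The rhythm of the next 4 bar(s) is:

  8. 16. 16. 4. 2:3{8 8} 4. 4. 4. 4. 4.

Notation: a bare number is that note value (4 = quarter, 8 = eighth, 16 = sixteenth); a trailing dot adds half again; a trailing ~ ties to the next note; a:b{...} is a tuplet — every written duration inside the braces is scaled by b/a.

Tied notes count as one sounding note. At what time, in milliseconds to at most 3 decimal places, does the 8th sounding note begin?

note 8 onset = 12b = 6050.42ms

1. 0.0ms @ 0 + 756.303ms (3/2)
2. 756.303ms @ 3/2 + 378.151ms (3/4)
3. 1134.454ms @ 9/4 + 378.151ms (3/4)
4. 1512.605ms @ 3 + 1512.605ms (3)
5. 3025.21ms @ 6 + 756.303ms (3/2)
6. 3781.513ms @ 15/2 + 756.303ms (3/2)
7. 4537.815ms @ 9 + 1512.605ms (3)
8. 6050.42ms @ 12 + 1512.605ms (3)
9. 7563.025ms @ 15 + 1512.605ms (3)
10. 9075.63ms @ 18 + 1512.605ms (3)
11. 10588.235ms @ 21 + 1512.605ms (3)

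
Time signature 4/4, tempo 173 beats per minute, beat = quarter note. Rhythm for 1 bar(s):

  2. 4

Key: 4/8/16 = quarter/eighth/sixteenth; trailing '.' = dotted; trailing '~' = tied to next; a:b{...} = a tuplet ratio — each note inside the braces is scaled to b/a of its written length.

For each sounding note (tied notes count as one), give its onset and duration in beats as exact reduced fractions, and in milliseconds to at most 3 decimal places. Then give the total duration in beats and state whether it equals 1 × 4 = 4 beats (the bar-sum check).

1) 0.0ms=0b +1040.462ms=3b
2) 1040.462ms=3b +346.821ms=1b
Σ=4b of 4 (173bpm 4/4) — PASS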